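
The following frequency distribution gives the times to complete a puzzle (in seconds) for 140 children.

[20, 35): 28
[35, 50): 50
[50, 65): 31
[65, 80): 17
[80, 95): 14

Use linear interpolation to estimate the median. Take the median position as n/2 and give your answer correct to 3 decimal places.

47.600

Cumulative frequencies: 28, 78, 109, 126, 140
n = 140; position = n/2 = 70.
This falls in the class [35, 50): L = 35, F = 28, f = 50, h = 15.
Median ≈ 35 + ((70 − 28) / 50) × 15 = 47.6000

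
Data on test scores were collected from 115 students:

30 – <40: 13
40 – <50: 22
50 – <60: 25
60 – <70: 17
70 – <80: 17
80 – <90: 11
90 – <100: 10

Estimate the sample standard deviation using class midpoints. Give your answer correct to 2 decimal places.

17.96

Midpoints: 35, 45, 55, 65, 75, 85, 95
n = 115, Σfm = 7085, mean = 61.6087
Σfm² = 473275
Σf(m − x̄)² = Σfm² − (Σfm)²/n = 473275 − 7085²/115 = 36777.3913
Sample variance = 36777.3913 / 114 = 322.6087
Standard deviation = √322.6087 = 17.9613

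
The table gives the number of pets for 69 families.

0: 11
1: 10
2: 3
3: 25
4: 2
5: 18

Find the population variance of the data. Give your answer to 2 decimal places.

Values: 0, 1, 2, 3, 4, 5
n = 69, Σfx = 189, mean = 2.7391
Σfx² = 729
Σf(x − x̄)² = Σfx² − (Σfx)²/n = 729 − 189²/69 = 211.3043
Population variance = 211.3043 / 69 = 3.0624

3.06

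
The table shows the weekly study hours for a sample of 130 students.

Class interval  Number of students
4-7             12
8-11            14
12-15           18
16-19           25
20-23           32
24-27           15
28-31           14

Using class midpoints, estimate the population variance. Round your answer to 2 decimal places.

48.77

Midpoints: 5.5, 9.5, 13.5, 17.5, 21.5, 25.5, 29.5
n = 130, Σfm = 2363, mean = 18.1769
Σfm² = 49292.5
Σf(m − x̄)² = Σfm² − (Σfm)²/n = 49292.5 − 2363²/130 = 6340.4308
Population variance = 6340.4308 / 130 = 48.7725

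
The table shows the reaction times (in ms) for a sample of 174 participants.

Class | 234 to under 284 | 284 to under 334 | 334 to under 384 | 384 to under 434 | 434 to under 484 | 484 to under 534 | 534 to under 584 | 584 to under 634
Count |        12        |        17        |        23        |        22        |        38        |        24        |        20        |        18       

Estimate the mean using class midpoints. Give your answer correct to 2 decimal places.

Midpoints: 259, 309, 359, 409, 459, 509, 559, 609
Σfm = 12×259 + 17×309 + 23×359 + 22×409 + 38×459 + 24×509 + 20×559 + 18×609 = 77416
n = Σf = 174
Mean = 77416 / 174 = 444.9195

444.92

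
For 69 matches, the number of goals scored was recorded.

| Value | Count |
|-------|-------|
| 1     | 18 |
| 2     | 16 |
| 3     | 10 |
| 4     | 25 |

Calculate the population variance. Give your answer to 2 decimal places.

1.48

Values: 1, 2, 3, 4
n = 69, Σfx = 180, mean = 2.6087
Σfx² = 572
Σf(x − x̄)² = Σfx² − (Σfx)²/n = 572 − 180²/69 = 102.4348
Population variance = 102.4348 / 69 = 1.4846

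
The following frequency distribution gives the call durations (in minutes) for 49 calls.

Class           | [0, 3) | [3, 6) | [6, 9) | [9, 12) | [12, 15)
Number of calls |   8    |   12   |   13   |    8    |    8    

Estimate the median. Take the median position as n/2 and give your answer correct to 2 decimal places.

7.04

Cumulative frequencies: 8, 20, 33, 41, 49
n = 49; position = n/2 = 24.5.
This falls in the class [6, 9): L = 6, F = 20, f = 13, h = 3.
Median ≈ 6 + ((24.5 − 20) / 13) × 3 = 7.0385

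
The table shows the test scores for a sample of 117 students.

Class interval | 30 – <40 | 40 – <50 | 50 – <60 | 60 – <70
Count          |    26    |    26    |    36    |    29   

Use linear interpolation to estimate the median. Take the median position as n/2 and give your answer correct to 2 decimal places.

Cumulative frequencies: 26, 52, 88, 117
n = 117; position = n/2 = 58.5.
This falls in the class 50 – <60: L = 50, F = 52, f = 36, h = 10.
Median ≈ 50 + ((58.5 − 52) / 36) × 10 = 51.8056

51.81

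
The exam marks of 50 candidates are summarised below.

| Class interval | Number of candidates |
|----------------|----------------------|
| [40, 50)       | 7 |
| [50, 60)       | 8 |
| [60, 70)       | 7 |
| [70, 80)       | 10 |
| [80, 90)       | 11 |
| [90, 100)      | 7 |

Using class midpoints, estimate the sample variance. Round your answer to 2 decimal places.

273.02

Midpoints: 45, 55, 65, 75, 85, 95
n = 50, Σfm = 3560, mean = 71.2000
Σfm² = 266850
Σf(m − x̄)² = Σfm² − (Σfm)²/n = 266850 − 3560²/50 = 13378.0000
Sample variance = 13378.0000 / 49 = 273.0204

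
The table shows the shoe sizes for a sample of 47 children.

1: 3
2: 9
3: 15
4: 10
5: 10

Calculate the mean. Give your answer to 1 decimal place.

Values: 1, 2, 3, 4, 5
Σfx = 3×1 + 9×2 + 15×3 + 10×4 + 10×5 = 156
n = Σf = 47
Mean = 156 / 47 = 3.3191

3.3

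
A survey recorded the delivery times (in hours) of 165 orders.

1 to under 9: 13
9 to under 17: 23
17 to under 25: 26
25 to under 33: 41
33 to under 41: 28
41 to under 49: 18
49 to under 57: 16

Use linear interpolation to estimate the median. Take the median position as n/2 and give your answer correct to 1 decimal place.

29.0

Cumulative frequencies: 13, 36, 62, 103, 131, 149, 165
n = 165; position = n/2 = 82.5.
This falls in the class 25 to under 33: L = 25, F = 62, f = 41, h = 8.
Median ≈ 25 + ((82.5 − 62) / 41) × 8 = 29.0000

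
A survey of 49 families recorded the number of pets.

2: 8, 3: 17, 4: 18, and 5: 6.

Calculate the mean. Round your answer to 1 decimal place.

Values: 2, 3, 4, 5
Σfx = 8×2 + 17×3 + 18×4 + 6×5 = 169
n = Σf = 49
Mean = 169 / 49 = 3.4490

3.4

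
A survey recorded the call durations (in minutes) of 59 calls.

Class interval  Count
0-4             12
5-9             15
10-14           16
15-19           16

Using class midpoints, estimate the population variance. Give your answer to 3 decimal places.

Midpoints: 2, 7, 12, 17
n = 59, Σfm = 593, mean = 10.0508
Σfm² = 7711
Σf(m − x̄)² = Σfm² − (Σfm)²/n = 7711 − 593²/59 = 1750.8475
Population variance = 1750.8475 / 59 = 29.6754

29.675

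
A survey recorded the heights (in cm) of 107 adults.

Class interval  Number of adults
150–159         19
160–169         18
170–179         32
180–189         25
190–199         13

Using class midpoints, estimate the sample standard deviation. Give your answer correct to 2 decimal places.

12.69

Midpoints: 154.5, 164.5, 174.5, 184.5, 194.5
n = 107, Σfm = 18621.5, mean = 174.0327
Σfm² = 3257826.75
Σf(m − x̄)² = Σfm² − (Σfm)²/n = 3257826.75 − 18621.5²/107 = 17076.6355
Sample variance = 17076.6355 / 106 = 161.1003
Standard deviation = √161.1003 = 12.6925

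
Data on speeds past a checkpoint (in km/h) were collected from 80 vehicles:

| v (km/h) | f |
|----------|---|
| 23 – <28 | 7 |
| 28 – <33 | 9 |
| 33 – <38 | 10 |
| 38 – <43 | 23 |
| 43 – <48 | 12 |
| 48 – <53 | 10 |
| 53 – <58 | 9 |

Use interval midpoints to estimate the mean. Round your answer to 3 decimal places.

Midpoints: 25.5, 30.5, 35.5, 40.5, 45.5, 50.5, 55.5
Σfm = 7×25.5 + 9×30.5 + 10×35.5 + 23×40.5 + 12×45.5 + 10×50.5 + 9×55.5 = 3290
n = Σf = 80
Mean = 3290 / 80 = 41.1250

41.125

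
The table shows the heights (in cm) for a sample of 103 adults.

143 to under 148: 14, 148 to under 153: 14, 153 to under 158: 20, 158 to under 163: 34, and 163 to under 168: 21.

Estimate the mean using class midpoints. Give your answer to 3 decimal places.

157.150

Midpoints: 145.5, 150.5, 155.5, 160.5, 165.5
Σfm = 14×145.5 + 14×150.5 + 20×155.5 + 34×160.5 + 21×165.5 = 16186.5
n = Σf = 103
Mean = 16186.5 / 103 = 157.1505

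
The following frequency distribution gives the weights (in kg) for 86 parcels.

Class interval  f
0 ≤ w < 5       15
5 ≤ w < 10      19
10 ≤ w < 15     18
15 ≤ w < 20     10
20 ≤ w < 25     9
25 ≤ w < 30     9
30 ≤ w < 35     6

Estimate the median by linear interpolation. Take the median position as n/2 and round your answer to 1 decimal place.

12.5

Cumulative frequencies: 15, 34, 52, 62, 71, 80, 86
n = 86; position = n/2 = 43.
This falls in the class 10 ≤ w < 15: L = 10, F = 34, f = 18, h = 5.
Median ≈ 10 + ((43 − 34) / 18) × 5 = 12.5000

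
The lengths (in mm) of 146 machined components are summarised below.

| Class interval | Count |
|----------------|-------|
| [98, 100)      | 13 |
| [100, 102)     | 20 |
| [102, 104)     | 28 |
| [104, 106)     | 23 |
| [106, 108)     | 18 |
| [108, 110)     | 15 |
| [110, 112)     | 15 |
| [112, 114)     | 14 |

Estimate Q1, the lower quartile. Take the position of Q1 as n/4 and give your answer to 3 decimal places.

Cumulative frequencies: 13, 33, 61, 84, 102, 117, 132, 146
n = 146; position = n/4 = 36.5.
This falls in the class [102, 104): L = 102, F = 33, f = 28, h = 2.
Lower quartile ≈ 102 + ((36.5 − 33) / 28) × 2 = 102.2500

102.250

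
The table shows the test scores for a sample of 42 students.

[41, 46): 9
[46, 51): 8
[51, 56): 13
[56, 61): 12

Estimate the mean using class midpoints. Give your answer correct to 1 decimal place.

Midpoints: 43.5, 48.5, 53.5, 58.5
Σfm = 9×43.5 + 8×48.5 + 13×53.5 + 12×58.5 = 2177
n = Σf = 42
Mean = 2177 / 42 = 51.8333

51.8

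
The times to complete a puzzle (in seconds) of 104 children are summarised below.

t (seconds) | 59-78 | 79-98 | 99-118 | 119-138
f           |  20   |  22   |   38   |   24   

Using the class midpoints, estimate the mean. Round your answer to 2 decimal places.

Midpoints: 68.5, 88.5, 108.5, 128.5
Σfm = 20×68.5 + 22×88.5 + 38×108.5 + 24×128.5 = 10524
n = Σf = 104
Mean = 10524 / 104 = 101.1923

101.19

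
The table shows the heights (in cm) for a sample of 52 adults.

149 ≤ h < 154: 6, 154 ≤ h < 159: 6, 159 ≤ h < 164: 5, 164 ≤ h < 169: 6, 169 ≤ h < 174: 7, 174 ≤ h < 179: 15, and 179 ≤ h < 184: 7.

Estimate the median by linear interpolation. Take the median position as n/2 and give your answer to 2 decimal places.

Cumulative frequencies: 6, 12, 17, 23, 30, 45, 52
n = 52; position = n/2 = 26.
This falls in the class 169 ≤ h < 174: L = 169, F = 23, f = 7, h = 5.
Median ≈ 169 + ((26 − 23) / 7) × 5 = 171.1429

171.14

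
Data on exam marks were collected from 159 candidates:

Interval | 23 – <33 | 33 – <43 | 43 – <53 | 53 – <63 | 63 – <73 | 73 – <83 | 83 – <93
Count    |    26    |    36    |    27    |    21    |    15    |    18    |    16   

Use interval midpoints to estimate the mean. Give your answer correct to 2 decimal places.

Midpoints: 28, 38, 48, 58, 68, 78, 88
Σfm = 26×28 + 36×38 + 27×48 + 21×58 + 15×68 + 18×78 + 16×88 = 8442
n = Σf = 159
Mean = 8442 / 159 = 53.0943

53.09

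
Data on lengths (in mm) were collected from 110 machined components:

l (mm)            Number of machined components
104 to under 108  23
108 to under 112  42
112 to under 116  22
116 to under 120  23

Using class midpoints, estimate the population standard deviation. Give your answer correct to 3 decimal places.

4.153

Midpoints: 106, 110, 114, 118
n = 110, Σfm = 12280, mean = 111.6364
Σfm² = 1372792
Σf(m − x̄)² = Σfm² − (Σfm)²/n = 1372792 − 12280²/110 = 1897.4545
Population variance = 1897.4545 / 110 = 17.2496
Standard deviation = √17.2496 = 4.1533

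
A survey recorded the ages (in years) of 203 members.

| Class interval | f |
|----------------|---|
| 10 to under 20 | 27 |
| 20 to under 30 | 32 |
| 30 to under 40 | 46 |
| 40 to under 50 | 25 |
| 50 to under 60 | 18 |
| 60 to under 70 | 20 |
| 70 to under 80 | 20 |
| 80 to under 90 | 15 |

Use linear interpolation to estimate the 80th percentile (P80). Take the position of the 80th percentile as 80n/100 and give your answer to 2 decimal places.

Cumulative frequencies: 27, 59, 105, 130, 148, 168, 188, 203
n = 203; position = 80n/100 = 162.4.
This falls in the class 60 to under 70: L = 60, F = 148, f = 20, h = 10.
80th percentile ≈ 60 + ((162.4 − 148) / 20) × 10 = 67.2000

67.20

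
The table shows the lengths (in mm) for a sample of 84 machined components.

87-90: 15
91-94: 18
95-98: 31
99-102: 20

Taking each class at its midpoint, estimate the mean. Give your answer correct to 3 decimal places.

95.167

Midpoints: 88.5, 92.5, 96.5, 100.5
Σfm = 15×88.5 + 18×92.5 + 31×96.5 + 20×100.5 = 7994
n = Σf = 84
Mean = 7994 / 84 = 95.1667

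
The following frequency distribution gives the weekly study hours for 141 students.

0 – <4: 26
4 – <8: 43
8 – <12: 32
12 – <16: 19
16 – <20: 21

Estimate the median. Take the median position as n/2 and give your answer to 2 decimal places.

Cumulative frequencies: 26, 69, 101, 120, 141
n = 141; position = n/2 = 70.5.
This falls in the class 8 – <12: L = 8, F = 69, f = 32, h = 4.
Median ≈ 8 + ((70.5 − 69) / 32) × 4 = 8.1875

8.19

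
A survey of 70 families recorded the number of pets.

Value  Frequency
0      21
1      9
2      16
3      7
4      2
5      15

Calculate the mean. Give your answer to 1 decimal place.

2.1

Values: 0, 1, 2, 3, 4, 5
Σfx = 21×0 + 9×1 + 16×2 + 7×3 + 2×4 + 15×5 = 145
n = Σf = 70
Mean = 145 / 70 = 2.0714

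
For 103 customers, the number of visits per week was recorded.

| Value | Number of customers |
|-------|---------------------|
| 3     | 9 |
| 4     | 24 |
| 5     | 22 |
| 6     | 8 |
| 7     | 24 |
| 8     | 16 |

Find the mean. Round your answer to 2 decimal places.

5.60

Values: 3, 4, 5, 6, 7, 8
Σfx = 9×3 + 24×4 + 22×5 + 8×6 + 24×7 + 16×8 = 577
n = Σf = 103
Mean = 577 / 103 = 5.6019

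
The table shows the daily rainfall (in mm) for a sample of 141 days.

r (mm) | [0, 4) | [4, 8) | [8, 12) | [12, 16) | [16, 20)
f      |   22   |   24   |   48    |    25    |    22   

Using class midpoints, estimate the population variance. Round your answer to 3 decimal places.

Midpoints: 2, 6, 10, 14, 18
n = 141, Σfm = 1414, mean = 10.0284
Σfm² = 17780
Σf(m − x̄)² = Σfm² − (Σfm)²/n = 17780 − 1414²/141 = 3599.8865
Population variance = 3599.8865 / 141 = 25.5311

25.531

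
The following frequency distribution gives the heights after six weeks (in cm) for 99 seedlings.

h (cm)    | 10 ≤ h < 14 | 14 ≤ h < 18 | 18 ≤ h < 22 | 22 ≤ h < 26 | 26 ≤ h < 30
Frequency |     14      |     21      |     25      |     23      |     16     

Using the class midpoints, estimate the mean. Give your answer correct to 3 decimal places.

Midpoints: 12, 16, 20, 24, 28
Σfm = 14×12 + 21×16 + 25×20 + 23×24 + 16×28 = 2004
n = Σf = 99
Mean = 2004 / 99 = 20.2424

20.242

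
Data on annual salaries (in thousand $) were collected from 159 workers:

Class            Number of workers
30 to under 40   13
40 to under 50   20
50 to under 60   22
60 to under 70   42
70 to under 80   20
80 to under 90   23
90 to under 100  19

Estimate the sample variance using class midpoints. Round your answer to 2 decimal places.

315.79

Midpoints: 35, 45, 55, 65, 75, 85, 95
n = 159, Σfm = 10555, mean = 66.3836
Σfm² = 750575
Σf(m − x̄)² = Σfm² − (Σfm)²/n = 750575 − 10555²/159 = 49895.5975
Sample variance = 49895.5975 / 158 = 315.7949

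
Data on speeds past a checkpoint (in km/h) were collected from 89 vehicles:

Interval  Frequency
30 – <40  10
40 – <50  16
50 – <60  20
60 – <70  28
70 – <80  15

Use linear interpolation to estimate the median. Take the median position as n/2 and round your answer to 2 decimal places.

Cumulative frequencies: 10, 26, 46, 74, 89
n = 89; position = n/2 = 44.5.
This falls in the class 50 – <60: L = 50, F = 26, f = 20, h = 10.
Median ≈ 50 + ((44.5 − 26) / 20) × 10 = 59.2500

59.25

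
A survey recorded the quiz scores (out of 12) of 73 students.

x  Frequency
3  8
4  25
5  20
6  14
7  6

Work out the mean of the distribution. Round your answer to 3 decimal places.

4.795

Values: 3, 4, 5, 6, 7
Σfx = 8×3 + 25×4 + 20×5 + 14×6 + 6×7 = 350
n = Σf = 73
Mean = 350 / 73 = 4.7945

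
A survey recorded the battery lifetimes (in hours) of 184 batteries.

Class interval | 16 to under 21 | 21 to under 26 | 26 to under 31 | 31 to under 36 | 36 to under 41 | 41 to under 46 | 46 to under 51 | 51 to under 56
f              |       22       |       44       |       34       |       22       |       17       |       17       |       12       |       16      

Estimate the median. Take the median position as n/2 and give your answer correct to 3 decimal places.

Cumulative frequencies: 22, 66, 100, 122, 139, 156, 168, 184
n = 184; position = n/2 = 92.
This falls in the class 26 to under 31: L = 26, F = 66, f = 34, h = 5.
Median ≈ 26 + ((92 − 66) / 34) × 5 = 29.8235

29.824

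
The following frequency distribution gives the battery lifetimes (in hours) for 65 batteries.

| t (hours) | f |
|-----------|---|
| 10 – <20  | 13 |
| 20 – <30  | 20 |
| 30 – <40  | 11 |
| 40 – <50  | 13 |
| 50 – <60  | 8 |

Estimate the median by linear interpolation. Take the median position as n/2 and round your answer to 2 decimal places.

29.75

Cumulative frequencies: 13, 33, 44, 57, 65
n = 65; position = n/2 = 32.5.
This falls in the class 20 – <30: L = 20, F = 13, f = 20, h = 10.
Median ≈ 20 + ((32.5 − 13) / 20) × 10 = 29.7500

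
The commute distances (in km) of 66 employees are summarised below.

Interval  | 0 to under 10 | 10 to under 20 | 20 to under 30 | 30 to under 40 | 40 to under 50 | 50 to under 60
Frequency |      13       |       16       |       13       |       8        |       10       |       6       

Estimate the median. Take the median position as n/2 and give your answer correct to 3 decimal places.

Cumulative frequencies: 13, 29, 42, 50, 60, 66
n = 66; position = n/2 = 33.
This falls in the class 20 to under 30: L = 20, F = 29, f = 13, h = 10.
Median ≈ 20 + ((33 − 29) / 13) × 10 = 23.0769

23.077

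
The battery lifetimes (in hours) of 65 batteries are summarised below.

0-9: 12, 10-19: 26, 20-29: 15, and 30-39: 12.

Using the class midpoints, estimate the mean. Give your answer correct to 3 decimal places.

Midpoints: 4.5, 14.5, 24.5, 34.5
Σfm = 12×4.5 + 26×14.5 + 15×24.5 + 12×34.5 = 1212.5
n = Σf = 65
Mean = 1212.5 / 65 = 18.6538

18.654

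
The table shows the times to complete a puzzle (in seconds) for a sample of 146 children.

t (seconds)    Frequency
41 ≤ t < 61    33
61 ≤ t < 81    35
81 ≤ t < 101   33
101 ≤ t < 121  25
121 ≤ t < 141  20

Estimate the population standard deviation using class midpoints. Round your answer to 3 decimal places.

26.849

Midpoints: 51, 71, 91, 111, 131
n = 146, Σfm = 12566, mean = 86.0685
Σfm² = 1186786
Σf(m − x̄)² = Σfm² − (Σfm)²/n = 1186786 − 12566²/146 = 105249.3151
Population variance = 105249.3151 / 146 = 720.8857
Standard deviation = √720.8857 = 26.8493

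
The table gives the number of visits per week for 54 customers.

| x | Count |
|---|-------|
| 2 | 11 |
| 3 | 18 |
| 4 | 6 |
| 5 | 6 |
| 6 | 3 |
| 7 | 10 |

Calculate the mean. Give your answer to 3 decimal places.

4.037

Values: 2, 3, 4, 5, 6, 7
Σfx = 11×2 + 18×3 + 6×4 + 6×5 + 3×6 + 10×7 = 218
n = Σf = 54
Mean = 218 / 54 = 4.0370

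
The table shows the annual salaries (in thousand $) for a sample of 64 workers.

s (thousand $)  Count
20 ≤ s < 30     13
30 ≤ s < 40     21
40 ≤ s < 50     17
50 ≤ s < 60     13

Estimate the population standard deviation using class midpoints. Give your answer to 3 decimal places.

10.303

Midpoints: 25, 35, 45, 55
n = 64, Σfm = 2540, mean = 39.6875
Σfm² = 107600
Σf(m − x̄)² = Σfm² − (Σfm)²/n = 107600 − 2540²/64 = 6793.7500
Population variance = 6793.7500 / 64 = 106.1523
Standard deviation = √106.1523 = 10.3030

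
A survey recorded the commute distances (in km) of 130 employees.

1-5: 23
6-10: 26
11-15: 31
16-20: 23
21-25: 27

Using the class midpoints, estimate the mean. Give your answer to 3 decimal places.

Midpoints: 3, 8, 13, 18, 23
Σfm = 23×3 + 26×8 + 31×13 + 23×18 + 27×23 = 1715
n = Σf = 130
Mean = 1715 / 130 = 13.1923

13.192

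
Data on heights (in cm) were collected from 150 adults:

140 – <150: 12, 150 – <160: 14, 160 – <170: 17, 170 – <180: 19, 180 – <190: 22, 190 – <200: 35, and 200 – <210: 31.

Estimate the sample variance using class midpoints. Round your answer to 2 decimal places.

Midpoints: 145, 155, 165, 175, 185, 195, 205
n = 150, Σfm = 27290, mean = 181.9333
Σfm² = 5019950
Σf(m − x̄)² = Σfm² − (Σfm)²/n = 5019950 − 27290²/150 = 54989.3333
Sample variance = 54989.3333 / 149 = 369.0559

369.06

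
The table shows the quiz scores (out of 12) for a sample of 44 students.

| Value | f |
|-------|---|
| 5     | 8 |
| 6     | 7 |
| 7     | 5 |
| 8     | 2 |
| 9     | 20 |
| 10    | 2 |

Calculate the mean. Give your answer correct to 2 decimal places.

Values: 5, 6, 7, 8, 9, 10
Σfx = 8×5 + 7×6 + 5×7 + 2×8 + 20×9 + 2×10 = 333
n = Σf = 44
Mean = 333 / 44 = 7.5682

7.57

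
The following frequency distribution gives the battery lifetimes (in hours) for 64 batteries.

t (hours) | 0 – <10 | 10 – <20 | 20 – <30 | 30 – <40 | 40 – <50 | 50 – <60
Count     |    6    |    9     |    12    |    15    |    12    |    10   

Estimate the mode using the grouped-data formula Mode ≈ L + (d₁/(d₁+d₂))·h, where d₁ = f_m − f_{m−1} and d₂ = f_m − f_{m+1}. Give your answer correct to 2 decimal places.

Modal class: 30 – <40 (highest frequency 15).
d₁ = 15 − 12 = 3, d₂ = 15 − 12 = 3
Mode ≈ 30 + (3/(3+3)) × 10 = 30 + 5.0000 = 35.0000

35.00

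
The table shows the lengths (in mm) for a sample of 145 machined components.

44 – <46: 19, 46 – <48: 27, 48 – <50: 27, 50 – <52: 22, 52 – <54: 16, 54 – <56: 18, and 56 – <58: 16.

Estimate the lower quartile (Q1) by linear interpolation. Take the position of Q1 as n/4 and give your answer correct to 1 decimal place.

Cumulative frequencies: 19, 46, 73, 95, 111, 129, 145
n = 145; position = n/4 = 36.25.
This falls in the class 46 – <48: L = 46, F = 19, f = 27, h = 2.
Lower quartile ≈ 46 + ((36.25 − 19) / 27) × 2 = 47.2778

47.3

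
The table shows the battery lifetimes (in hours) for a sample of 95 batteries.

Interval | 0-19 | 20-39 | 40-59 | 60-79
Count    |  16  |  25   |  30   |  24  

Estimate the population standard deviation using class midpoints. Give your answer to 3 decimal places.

20.677

Midpoints: 9.5, 29.5, 49.5, 69.5
n = 95, Σfm = 4042.5, mean = 42.5526
Σfm² = 212633.75
Σf(m − x̄)² = Σfm² − (Σfm)²/n = 212633.75 − 4042.5²/95 = 40614.7368
Population variance = 40614.7368 / 95 = 427.5235
Standard deviation = √427.5235 = 20.6766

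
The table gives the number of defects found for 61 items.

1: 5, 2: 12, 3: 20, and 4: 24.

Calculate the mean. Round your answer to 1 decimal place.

Values: 1, 2, 3, 4
Σfx = 5×1 + 12×2 + 20×3 + 24×4 = 185
n = Σf = 61
Mean = 185 / 61 = 3.0328

3.0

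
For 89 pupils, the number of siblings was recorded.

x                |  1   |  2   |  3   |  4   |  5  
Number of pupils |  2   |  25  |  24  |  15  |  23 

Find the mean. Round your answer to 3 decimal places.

Values: 1, 2, 3, 4, 5
Σfx = 2×1 + 25×2 + 24×3 + 15×4 + 23×5 = 299
n = Σf = 89
Mean = 299 / 89 = 3.3596

3.360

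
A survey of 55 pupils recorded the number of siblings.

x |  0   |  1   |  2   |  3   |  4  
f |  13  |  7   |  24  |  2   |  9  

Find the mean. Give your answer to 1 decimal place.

1.8

Values: 0, 1, 2, 3, 4
Σfx = 13×0 + 7×1 + 24×2 + 2×3 + 9×4 = 97
n = Σf = 55
Mean = 97 / 55 = 1.7636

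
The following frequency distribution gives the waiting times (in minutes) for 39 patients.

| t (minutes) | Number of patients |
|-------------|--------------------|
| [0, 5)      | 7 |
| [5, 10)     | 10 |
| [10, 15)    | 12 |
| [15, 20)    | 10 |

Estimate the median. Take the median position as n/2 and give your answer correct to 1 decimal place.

Cumulative frequencies: 7, 17, 29, 39
n = 39; position = n/2 = 19.5.
This falls in the class [10, 15): L = 10, F = 17, f = 12, h = 5.
Median ≈ 10 + ((19.5 − 17) / 12) × 5 = 11.0417

11.0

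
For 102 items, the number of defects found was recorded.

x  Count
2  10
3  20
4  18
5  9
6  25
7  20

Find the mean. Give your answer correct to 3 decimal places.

4.775

Values: 2, 3, 4, 5, 6, 7
Σfx = 10×2 + 20×3 + 18×4 + 9×5 + 25×6 + 20×7 = 487
n = Σf = 102
Mean = 487 / 102 = 4.7745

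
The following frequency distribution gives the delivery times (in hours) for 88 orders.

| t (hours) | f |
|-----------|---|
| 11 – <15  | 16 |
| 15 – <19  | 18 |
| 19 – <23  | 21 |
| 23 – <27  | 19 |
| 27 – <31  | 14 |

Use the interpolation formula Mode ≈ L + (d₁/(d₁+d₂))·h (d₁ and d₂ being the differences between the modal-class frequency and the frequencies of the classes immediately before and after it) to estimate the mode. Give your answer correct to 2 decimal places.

Modal class: 19 – <23 (highest frequency 21).
d₁ = 21 − 18 = 3, d₂ = 21 − 19 = 2
Mode ≈ 19 + (3/(3+2)) × 4 = 19 + 2.4000 = 21.4000

21.40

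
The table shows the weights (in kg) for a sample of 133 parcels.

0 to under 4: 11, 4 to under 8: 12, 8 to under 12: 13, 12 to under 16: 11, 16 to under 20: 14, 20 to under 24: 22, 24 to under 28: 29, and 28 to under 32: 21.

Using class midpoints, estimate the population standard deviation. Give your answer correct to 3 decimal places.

8.971

Midpoints: 2, 6, 10, 14, 18, 22, 26, 30
n = 133, Σfm = 2498, mean = 18.7820
Σfm² = 57620
Σf(m − x̄)² = Σfm² − (Σfm)²/n = 57620 − 2498²/133 = 10702.6767
Population variance = 10702.6767 / 133 = 80.4713
Standard deviation = √80.4713 = 8.9706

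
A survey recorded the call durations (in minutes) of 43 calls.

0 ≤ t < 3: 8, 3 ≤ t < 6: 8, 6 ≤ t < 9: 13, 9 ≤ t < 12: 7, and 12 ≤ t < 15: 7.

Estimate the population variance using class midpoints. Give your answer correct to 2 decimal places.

15.65

Midpoints: 1.5, 4.5, 7.5, 10.5, 13.5
n = 43, Σfm = 313.5, mean = 7.2907
Σfm² = 2958.75
Σf(m − x̄)² = Σfm² − (Σfm)²/n = 2958.75 − 313.5²/43 = 673.1163
Population variance = 673.1163 / 43 = 15.6539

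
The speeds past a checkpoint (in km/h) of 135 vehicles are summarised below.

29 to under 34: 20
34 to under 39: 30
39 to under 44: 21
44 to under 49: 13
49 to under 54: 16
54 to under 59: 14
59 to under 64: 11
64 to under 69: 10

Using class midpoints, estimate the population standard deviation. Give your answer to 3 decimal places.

Midpoints: 31.5, 36.5, 41.5, 46.5, 51.5, 56.5, 61.5, 66.5
n = 135, Σfm = 6157.5, mean = 45.6111
Σfm² = 297043.75
Σf(m − x̄)² = Σfm² − (Σfm)²/n = 297043.75 − 6157.5²/135 = 16193.3333
Population variance = 16193.3333 / 135 = 119.9506
Standard deviation = √119.9506 = 10.9522

10.952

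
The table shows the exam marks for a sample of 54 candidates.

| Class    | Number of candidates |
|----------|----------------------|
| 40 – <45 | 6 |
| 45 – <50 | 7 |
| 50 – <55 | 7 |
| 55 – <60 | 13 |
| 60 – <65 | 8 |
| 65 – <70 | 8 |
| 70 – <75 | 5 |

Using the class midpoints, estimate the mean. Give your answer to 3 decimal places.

Midpoints: 42.5, 47.5, 52.5, 57.5, 62.5, 67.5, 72.5
Σfm = 6×42.5 + 7×47.5 + 7×52.5 + 13×57.5 + 8×62.5 + 8×67.5 + 5×72.5 = 3105
n = Σf = 54
Mean = 3105 / 54 = 57.5000

57.500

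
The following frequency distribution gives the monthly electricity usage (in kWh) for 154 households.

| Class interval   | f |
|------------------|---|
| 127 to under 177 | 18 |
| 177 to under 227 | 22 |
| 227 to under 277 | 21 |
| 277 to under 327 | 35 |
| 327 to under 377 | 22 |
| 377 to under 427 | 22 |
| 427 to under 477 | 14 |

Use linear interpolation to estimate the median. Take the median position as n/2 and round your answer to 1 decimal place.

Cumulative frequencies: 18, 40, 61, 96, 118, 140, 154
n = 154; position = n/2 = 77.
This falls in the class 277 to under 327: L = 277, F = 61, f = 35, h = 50.
Median ≈ 277 + ((77 − 61) / 35) × 50 = 299.8571

299.9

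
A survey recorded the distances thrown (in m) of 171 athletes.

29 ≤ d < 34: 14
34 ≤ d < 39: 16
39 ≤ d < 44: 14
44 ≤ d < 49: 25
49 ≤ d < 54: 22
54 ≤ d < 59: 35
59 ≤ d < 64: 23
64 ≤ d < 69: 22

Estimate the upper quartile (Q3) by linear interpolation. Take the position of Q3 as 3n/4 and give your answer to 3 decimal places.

Cumulative frequencies: 14, 30, 44, 69, 91, 126, 149, 171
n = 171; position = 3n/4 = 128.25.
This falls in the class 59 ≤ d < 64: L = 59, F = 126, f = 23, h = 5.
Upper quartile ≈ 59 + ((128.25 − 126) / 23) × 5 = 59.4891

59.489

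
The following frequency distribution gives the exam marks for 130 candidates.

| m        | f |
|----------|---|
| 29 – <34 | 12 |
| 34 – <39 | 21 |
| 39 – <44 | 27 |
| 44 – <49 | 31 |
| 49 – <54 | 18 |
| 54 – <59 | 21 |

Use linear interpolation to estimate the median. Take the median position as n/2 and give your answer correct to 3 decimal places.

44.806

Cumulative frequencies: 12, 33, 60, 91, 109, 130
n = 130; position = n/2 = 65.
This falls in the class 44 – <49: L = 44, F = 60, f = 31, h = 5.
Median ≈ 44 + ((65 − 60) / 31) × 5 = 44.8065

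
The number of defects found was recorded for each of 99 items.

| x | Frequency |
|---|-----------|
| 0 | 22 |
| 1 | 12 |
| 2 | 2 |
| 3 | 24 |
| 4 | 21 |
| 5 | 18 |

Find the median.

Cumulative frequencies: 22, 34, 36, 60, 81, 99
n = 99, so the median is the value in position (n+1)/2 = 50.
Position 50 falls at value 3.

3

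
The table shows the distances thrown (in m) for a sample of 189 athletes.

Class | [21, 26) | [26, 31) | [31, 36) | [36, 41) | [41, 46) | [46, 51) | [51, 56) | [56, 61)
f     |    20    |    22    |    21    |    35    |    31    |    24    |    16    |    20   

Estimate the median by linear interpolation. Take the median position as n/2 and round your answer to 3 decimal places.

40.500

Cumulative frequencies: 20, 42, 63, 98, 129, 153, 169, 189
n = 189; position = n/2 = 94.5.
This falls in the class [36, 41): L = 36, F = 63, f = 35, h = 5.
Median ≈ 36 + ((94.5 − 63) / 35) × 5 = 40.5000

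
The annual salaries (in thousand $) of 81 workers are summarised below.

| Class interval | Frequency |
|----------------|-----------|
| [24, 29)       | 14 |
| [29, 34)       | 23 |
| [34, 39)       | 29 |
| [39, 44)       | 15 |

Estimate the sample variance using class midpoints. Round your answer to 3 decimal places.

Midpoints: 26.5, 31.5, 36.5, 41.5
n = 81, Σfm = 2776.5, mean = 34.2778
Σfm² = 97122.25
Σf(m − x̄)² = Σfm² − (Σfm)²/n = 97122.25 − 2776.5²/81 = 1950.0000
Sample variance = 1950.0000 / 80 = 24.3750

24.375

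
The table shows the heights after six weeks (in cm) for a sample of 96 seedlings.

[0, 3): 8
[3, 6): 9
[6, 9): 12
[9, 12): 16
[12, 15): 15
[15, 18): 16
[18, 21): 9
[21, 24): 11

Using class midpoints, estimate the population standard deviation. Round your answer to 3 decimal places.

6.225

Midpoints: 1.5, 4.5, 7.5, 10.5, 13.5, 16.5, 19.5, 22.5
n = 96, Σfm = 1200, mean = 12.5000
Σfm² = 18720
Σf(m − x̄)² = Σfm² − (Σfm)²/n = 18720 − 1200²/96 = 3720.0000
Population variance = 3720.0000 / 96 = 38.7500
Standard deviation = √38.7500 = 6.2249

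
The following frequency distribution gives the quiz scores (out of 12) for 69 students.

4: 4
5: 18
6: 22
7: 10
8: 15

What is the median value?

6

Cumulative frequencies: 4, 22, 44, 54, 69
n = 69, so the median is the value in position (n+1)/2 = 35.
Position 35 falls at value 6.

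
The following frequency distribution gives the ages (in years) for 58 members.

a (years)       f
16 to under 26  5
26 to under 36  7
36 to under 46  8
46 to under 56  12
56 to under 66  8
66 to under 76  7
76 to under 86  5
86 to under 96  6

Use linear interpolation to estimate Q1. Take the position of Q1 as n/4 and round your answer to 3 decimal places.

Cumulative frequencies: 5, 12, 20, 32, 40, 47, 52, 58
n = 58; position = n/4 = 14.5.
This falls in the class 36 to under 46: L = 36, F = 12, f = 8, h = 10.
Lower quartile ≈ 36 + ((14.5 − 12) / 8) × 10 = 39.1250

39.125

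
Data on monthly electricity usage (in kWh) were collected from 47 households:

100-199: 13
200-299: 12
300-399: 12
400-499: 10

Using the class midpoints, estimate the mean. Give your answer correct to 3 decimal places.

289.926

Midpoints: 149.5, 249.5, 349.5, 449.5
Σfm = 13×149.5 + 12×249.5 + 12×349.5 + 10×449.5 = 13626.5
n = Σf = 47
Mean = 13626.5 / 47 = 289.9255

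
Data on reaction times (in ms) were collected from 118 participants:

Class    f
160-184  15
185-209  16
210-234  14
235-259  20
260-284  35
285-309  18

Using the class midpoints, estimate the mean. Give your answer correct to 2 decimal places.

Midpoints: 172, 197, 222, 247, 272, 297
Σfm = 15×172 + 16×197 + 14×222 + 20×247 + 35×272 + 18×297 = 28646
n = Σf = 118
Mean = 28646 / 118 = 242.7627

242.76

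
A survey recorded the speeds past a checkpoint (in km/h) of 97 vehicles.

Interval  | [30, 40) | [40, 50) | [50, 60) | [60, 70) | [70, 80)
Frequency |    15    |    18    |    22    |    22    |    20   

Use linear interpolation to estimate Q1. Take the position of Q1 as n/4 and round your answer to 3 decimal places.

Cumulative frequencies: 15, 33, 55, 77, 97
n = 97; position = n/4 = 24.25.
This falls in the class [40, 50): L = 40, F = 15, f = 18, h = 10.
Lower quartile ≈ 40 + ((24.25 − 15) / 18) × 10 = 45.1389

45.139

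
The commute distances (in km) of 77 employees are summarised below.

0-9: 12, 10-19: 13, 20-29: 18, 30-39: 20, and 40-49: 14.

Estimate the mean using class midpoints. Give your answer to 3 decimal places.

Midpoints: 4.5, 14.5, 24.5, 34.5, 44.5
Σfm = 12×4.5 + 13×14.5 + 18×24.5 + 20×34.5 + 14×44.5 = 1996.5
n = Σf = 77
Mean = 1996.5 / 77 = 25.9286

25.929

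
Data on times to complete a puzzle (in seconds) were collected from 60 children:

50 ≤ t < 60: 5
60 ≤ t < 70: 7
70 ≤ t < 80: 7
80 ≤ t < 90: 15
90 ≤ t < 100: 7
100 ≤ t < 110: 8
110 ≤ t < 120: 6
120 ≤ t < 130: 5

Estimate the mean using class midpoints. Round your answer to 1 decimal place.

Midpoints: 55, 65, 75, 85, 95, 105, 115, 125
Σfm = 5×55 + 7×65 + 7×75 + 15×85 + 7×95 + 8×105 + 6×115 + 5×125 = 5350
n = Σf = 60
Mean = 5350 / 60 = 89.1667

89.2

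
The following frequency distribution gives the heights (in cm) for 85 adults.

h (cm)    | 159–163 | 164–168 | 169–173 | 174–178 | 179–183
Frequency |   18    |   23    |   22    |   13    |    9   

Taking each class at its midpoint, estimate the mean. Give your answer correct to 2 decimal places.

Midpoints: 161, 166, 171, 176, 181
Σfm = 18×161 + 23×166 + 22×171 + 13×176 + 9×181 = 14395
n = Σf = 85
Mean = 14395 / 85 = 169.3529

169.35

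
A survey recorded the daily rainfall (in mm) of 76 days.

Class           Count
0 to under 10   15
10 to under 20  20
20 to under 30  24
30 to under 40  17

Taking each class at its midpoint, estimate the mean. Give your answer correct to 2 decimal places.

Midpoints: 5, 15, 25, 35
Σfm = 15×5 + 20×15 + 24×25 + 17×35 = 1570
n = Σf = 76
Mean = 1570 / 76 = 20.6579

20.66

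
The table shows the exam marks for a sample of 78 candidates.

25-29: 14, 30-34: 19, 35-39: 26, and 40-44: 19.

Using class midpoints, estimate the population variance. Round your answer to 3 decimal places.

26.907

Midpoints: 27, 32, 37, 42
n = 78, Σfm = 2746, mean = 35.2051
Σfm² = 98772
Σf(m − x̄)² = Σfm² − (Σfm)²/n = 98772 − 2746²/78 = 2098.7179
Population variance = 2098.7179 / 78 = 26.9066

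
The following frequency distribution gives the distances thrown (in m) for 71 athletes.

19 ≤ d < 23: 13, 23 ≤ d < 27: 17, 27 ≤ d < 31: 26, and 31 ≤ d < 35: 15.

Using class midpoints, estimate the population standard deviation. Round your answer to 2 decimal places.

Midpoints: 21, 25, 29, 33
n = 71, Σfm = 1947, mean = 27.4225
Σfm² = 54559
Σf(m − x̄)² = Σfm² − (Σfm)²/n = 54559 − 1947²/71 = 1167.3239
Population variance = 1167.3239 / 71 = 16.4412
Standard deviation = √16.4412 = 4.0548

4.05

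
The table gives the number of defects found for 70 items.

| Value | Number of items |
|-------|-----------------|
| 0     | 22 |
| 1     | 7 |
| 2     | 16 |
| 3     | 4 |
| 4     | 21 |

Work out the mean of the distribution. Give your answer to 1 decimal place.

1.9

Values: 0, 1, 2, 3, 4
Σfx = 22×0 + 7×1 + 16×2 + 4×3 + 21×4 = 135
n = Σf = 70
Mean = 135 / 70 = 1.9286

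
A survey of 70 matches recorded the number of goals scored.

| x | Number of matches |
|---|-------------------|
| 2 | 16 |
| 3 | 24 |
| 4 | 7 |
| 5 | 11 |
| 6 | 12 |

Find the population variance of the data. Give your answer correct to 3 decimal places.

2.010

Values: 2, 3, 4, 5, 6
n = 70, Σfx = 259, mean = 3.7000
Σfx² = 1099
Σf(x − x̄)² = Σfx² − (Σfx)²/n = 1099 − 259²/70 = 140.7000
Population variance = 140.7000 / 70 = 2.0100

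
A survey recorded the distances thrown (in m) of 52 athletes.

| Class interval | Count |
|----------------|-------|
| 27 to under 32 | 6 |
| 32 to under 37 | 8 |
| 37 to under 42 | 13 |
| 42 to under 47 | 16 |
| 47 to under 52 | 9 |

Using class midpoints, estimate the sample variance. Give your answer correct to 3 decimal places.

Midpoints: 29.5, 34.5, 39.5, 44.5, 49.5
n = 52, Σfm = 2124, mean = 40.8462
Σfm² = 88763
Σf(m − x̄)² = Σfm² − (Σfm)²/n = 88763 − 2124²/52 = 2005.7692
Sample variance = 2005.7692 / 51 = 39.3288

39.329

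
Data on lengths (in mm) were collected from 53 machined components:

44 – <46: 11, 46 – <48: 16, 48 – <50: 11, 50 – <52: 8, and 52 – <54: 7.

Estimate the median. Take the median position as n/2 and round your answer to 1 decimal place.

Cumulative frequencies: 11, 27, 38, 46, 53
n = 53; position = n/2 = 26.5.
This falls in the class 46 – <48: L = 46, F = 11, f = 16, h = 2.
Median ≈ 46 + ((26.5 − 11) / 16) × 2 = 47.9375

47.9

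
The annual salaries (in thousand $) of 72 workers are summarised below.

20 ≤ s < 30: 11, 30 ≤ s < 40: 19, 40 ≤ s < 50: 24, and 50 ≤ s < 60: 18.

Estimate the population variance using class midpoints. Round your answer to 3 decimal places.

102.296

Midpoints: 25, 35, 45, 55
n = 72, Σfm = 3010, mean = 41.8056
Σfm² = 133200
Σf(m − x̄)² = Σfm² − (Σfm)²/n = 133200 − 3010²/72 = 7365.2778
Population variance = 7365.2778 / 72 = 102.2955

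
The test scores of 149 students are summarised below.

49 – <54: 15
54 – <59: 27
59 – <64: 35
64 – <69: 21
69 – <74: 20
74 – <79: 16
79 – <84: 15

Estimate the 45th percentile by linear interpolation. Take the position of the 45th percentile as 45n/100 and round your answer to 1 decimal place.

Cumulative frequencies: 15, 42, 77, 98, 118, 134, 149
n = 149; position = 45n/100 = 67.05.
This falls in the class 59 – <64: L = 59, F = 42, f = 35, h = 5.
45th percentile ≈ 59 + ((67.05 − 42) / 35) × 5 = 62.5786

62.6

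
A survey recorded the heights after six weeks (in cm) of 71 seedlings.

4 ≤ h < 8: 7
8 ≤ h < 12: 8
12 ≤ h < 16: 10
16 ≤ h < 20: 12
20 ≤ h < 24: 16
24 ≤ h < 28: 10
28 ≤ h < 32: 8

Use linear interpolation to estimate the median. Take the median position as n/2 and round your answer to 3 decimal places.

Cumulative frequencies: 7, 15, 25, 37, 53, 63, 71
n = 71; position = n/2 = 35.5.
This falls in the class 16 ≤ h < 20: L = 16, F = 25, f = 12, h = 4.
Median ≈ 16 + ((35.5 − 25) / 12) × 4 = 19.5000

19.500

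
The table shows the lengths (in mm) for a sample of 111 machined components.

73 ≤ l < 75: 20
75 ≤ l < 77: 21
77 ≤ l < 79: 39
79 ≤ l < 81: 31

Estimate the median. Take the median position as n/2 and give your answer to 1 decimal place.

77.7

Cumulative frequencies: 20, 41, 80, 111
n = 111; position = n/2 = 55.5.
This falls in the class 77 ≤ l < 79: L = 77, F = 41, f = 39, h = 2.
Median ≈ 77 + ((55.5 − 41) / 39) × 2 = 77.7436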